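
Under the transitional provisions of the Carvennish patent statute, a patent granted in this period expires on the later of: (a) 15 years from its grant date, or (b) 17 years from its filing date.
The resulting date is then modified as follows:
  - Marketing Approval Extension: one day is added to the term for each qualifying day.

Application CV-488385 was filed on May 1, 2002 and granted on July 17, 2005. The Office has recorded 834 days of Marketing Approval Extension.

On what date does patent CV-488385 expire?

(a) grant + 15 years → 17 July 2020.
(b) filing + 17 years → 1 May 2019.
Later of the two: 17 July 2020.
Marketing Approval Extension: +834 days → 29 October 2022.

October 29, 2022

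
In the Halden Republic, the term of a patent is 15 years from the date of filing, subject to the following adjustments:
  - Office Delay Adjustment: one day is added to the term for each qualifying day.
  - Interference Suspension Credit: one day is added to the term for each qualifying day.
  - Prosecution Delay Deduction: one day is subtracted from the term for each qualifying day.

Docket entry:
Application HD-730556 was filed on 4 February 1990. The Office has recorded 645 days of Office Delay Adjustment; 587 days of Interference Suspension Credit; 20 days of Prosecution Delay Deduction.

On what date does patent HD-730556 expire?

2008-05-31

Base term: filing date + 15 years → 4 February 2005.
Office Delay Adjustment: +645 days → 11 November 2006.
Interference Suspension Credit: +587 days → 20 June 2008.
Prosecution Delay Deduction: −20 days → 31 May 2008.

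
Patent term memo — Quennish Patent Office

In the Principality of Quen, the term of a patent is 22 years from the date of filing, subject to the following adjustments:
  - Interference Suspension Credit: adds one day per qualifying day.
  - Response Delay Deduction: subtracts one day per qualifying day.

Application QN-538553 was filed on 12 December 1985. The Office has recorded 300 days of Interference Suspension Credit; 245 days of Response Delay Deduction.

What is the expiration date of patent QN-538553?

February 5, 2008

Base term: filing date + 22 years → 12 December 2007.
Interference Suspension Credit: +300 days → 7 October 2008.
Response Delay Deduction: −245 days → 5 February 2008.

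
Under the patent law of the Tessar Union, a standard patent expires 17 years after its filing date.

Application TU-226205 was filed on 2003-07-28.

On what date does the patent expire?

Filing date + 17 years → 28 July 2020.

July 28, 2020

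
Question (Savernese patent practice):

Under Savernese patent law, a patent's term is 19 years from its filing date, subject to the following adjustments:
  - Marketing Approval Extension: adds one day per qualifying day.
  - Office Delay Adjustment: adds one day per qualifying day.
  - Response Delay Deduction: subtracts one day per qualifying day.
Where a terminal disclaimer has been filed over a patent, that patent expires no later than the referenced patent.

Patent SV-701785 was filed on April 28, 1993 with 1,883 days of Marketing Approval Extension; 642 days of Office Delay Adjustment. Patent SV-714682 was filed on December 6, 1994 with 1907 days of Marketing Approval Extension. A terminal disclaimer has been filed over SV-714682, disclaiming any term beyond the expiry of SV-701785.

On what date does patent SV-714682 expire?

February 25, 2019

Natural term of SV-714682:
  Base: filing + 19 years → 6 December 2013.
  Marketing Approval Extension: +1907 days → 25 February 2019.
Expiry of referenced patent SV-701785:
  Base: filing + 19 years → 28 April 2012.
  Marketing Approval Extension: +1883 days → 24 June 2017.
  Office Delay Adjustment: +642 days → 28 March 2019.
Terminal disclaimer: SV-714682 expires on the earlier of 25 February 2019 and 28 March 2019.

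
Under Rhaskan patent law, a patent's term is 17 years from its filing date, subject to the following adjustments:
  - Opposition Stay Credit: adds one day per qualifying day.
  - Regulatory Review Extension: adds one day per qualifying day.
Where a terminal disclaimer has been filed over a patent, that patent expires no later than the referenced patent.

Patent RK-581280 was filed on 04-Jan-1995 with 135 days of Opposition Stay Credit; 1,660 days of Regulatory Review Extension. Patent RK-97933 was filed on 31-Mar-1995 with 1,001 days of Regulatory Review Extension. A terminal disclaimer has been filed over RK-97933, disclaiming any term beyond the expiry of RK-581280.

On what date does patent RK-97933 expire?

December 27, 2014

Natural term of RK-97933:
  Base: filing + 17 years → 31 March 2012.
  Regulatory Review Extension: +1001 days → 27 December 2014.
Expiry of referenced patent RK-581280:
  Base: filing + 17 years → 4 January 2012.
  Opposition Stay Credit: +135 days → 18 May 2012.
  Regulatory Review Extension: +1660 days → 3 December 2016.
Terminal disclaimer: RK-97933 expires on the earlier of 27 December 2014 and 3 December 2016.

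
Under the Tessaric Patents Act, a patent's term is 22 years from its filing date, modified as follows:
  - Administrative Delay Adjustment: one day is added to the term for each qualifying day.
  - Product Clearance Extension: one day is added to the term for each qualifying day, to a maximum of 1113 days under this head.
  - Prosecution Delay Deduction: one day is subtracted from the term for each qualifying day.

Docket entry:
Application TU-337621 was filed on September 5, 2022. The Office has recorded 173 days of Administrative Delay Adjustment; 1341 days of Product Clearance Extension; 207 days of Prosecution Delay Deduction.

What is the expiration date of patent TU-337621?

August 20, 2047

Base term: filing date + 22 years → 5 September 2044.
Administrative Delay Adjustment: +173 days → 25 February 2045.
Product Clearance Extension: 1341 days claimed exceeds the 1113-day cap, so +1113 days → 14 March 2048.
Prosecution Delay Deduction: −207 days → 20 August 2047.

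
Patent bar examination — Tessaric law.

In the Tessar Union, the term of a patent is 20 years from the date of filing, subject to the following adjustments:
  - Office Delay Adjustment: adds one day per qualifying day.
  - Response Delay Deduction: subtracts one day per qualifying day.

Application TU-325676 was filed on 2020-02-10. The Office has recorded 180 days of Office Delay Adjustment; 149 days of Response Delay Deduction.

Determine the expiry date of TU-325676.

March 12, 2040

Base term: filing date + 20 years → 10 February 2040.
Office Delay Adjustment: +180 days → 8 August 2040.
Response Delay Deduction: −149 days → 12 March 2040.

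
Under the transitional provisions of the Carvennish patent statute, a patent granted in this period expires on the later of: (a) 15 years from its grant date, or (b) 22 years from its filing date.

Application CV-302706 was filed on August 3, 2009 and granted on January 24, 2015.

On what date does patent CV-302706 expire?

2031-08-03

(a) grant + 15 years → 24 January 2030.
(b) filing + 22 years → 3 August 2031.
Later of the two: 3 August 2031.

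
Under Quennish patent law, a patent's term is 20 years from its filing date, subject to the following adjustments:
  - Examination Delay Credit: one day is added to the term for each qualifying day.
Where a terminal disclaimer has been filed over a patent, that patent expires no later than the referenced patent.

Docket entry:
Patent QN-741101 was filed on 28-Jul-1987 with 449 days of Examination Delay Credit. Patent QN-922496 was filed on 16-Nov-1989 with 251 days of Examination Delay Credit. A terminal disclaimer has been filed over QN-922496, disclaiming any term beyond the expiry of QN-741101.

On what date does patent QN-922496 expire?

2008-10-19

Natural term of QN-922496:
  Base: filing + 20 years → 16 November 2009.
  Examination Delay Credit: +251 days → 25 July 2010.
Expiry of referenced patent QN-741101:
  Base: filing + 20 years → 28 July 2007.
  Examination Delay Credit: +449 days → 19 October 2008.
Terminal disclaimer: QN-922496 expires on the earlier of 25 July 2010 and 19 October 2008.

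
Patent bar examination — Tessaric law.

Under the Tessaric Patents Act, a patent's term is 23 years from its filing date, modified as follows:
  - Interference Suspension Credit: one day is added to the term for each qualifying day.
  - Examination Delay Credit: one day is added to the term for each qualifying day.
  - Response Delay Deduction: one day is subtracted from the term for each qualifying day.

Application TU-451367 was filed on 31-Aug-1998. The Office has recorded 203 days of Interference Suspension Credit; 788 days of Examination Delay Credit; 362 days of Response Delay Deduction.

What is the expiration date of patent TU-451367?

Base term: filing date + 23 years → 31 August 2021.
Interference Suspension Credit: +203 days → 22 March 2022.
Examination Delay Credit: +788 days → 18 May 2024.
Response Delay Deduction: −362 days → 22 May 2023.

2023-05-22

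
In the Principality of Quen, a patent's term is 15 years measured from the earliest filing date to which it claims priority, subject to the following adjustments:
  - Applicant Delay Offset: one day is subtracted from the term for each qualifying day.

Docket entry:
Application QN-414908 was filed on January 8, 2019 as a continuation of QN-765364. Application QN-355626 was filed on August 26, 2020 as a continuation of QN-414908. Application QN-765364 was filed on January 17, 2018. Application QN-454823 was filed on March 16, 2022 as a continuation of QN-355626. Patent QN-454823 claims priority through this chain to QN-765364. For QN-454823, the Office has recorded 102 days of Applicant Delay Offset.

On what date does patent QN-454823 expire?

Earliest priority filing: 17 January 2018.
Base term: 17 January 2018 + 15 years → 17 January 2033.
Applicant Delay Offset: −102 days → 7 October 2032.

2032-10-07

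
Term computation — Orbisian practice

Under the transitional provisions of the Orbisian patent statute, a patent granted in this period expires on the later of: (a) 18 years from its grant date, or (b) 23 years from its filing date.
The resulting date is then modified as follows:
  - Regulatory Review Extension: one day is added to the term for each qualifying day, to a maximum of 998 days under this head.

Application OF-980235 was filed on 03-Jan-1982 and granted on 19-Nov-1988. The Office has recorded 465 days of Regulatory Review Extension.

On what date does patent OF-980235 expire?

2008-02-27

(a) grant + 18 years → 19 November 2006.
(b) filing + 23 years → 3 January 2005.
Later of the two: 19 November 2006.
Regulatory Review Extension: 465 days (within the 998-day cap) → +465 days → 27 February 2008.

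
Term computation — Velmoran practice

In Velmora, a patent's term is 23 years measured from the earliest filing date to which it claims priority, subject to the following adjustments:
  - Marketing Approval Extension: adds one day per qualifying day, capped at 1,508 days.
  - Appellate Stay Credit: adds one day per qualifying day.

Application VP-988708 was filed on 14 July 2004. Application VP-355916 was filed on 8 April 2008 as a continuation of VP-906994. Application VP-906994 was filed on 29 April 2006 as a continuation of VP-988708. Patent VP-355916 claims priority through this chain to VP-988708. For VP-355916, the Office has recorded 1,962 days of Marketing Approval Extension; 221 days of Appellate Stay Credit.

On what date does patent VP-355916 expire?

Earliest priority filing: 14 July 2004.
Base term: 14 July 2004 + 23 years → 14 July 2027.
Marketing Approval Extension: 1962 days claimed exceeds the 1508-day cap, so +1508 days → 30 August 2031.
Appellate Stay Credit: +221 days → 7 April 2032.

April 7, 2032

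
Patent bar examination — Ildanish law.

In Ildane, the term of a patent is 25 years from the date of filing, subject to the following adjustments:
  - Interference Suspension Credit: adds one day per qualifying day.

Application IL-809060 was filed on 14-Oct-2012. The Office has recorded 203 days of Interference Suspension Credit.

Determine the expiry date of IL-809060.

Base term: filing date + 25 years → 14 October 2037.
Interference Suspension Credit: +203 days → 5 May 2038.

May 5, 2038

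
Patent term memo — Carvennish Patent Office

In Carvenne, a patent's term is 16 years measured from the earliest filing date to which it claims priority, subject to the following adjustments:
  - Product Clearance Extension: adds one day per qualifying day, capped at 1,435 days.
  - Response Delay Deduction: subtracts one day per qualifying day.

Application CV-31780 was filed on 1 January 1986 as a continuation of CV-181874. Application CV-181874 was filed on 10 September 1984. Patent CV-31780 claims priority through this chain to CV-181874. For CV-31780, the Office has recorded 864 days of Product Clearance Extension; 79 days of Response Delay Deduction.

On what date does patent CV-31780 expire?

November 4, 2002

Earliest priority filing: 10 September 1984.
Base term: 10 September 1984 + 16 years → 10 September 2000.
Product Clearance Extension: 864 days (within the 1435-day cap) → +864 days → 22 January 2003.
Response Delay Deduction: −79 days → 4 November 2002.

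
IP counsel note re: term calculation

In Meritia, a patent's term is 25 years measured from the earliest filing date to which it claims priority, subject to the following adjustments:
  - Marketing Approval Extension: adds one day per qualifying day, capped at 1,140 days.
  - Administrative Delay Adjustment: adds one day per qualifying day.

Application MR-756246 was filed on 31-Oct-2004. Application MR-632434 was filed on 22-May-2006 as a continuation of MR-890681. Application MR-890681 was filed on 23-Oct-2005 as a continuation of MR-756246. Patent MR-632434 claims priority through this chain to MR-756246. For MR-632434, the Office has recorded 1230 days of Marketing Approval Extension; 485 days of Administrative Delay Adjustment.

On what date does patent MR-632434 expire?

April 13, 2034

Earliest priority filing: 31 October 2004.
Base term: 31 October 2004 + 25 years → 31 October 2029.
Marketing Approval Extension: 1230 days claimed exceeds the 1140-day cap, so +1140 days → 14 December 2032.
Administrative Delay Adjustment: +485 days → 13 April 2034.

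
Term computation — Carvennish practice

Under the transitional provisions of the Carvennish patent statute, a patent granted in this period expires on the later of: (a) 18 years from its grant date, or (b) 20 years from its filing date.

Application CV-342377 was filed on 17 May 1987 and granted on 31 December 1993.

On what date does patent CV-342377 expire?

2011-12-31

(a) grant + 18 years → 31 December 2011.
(b) filing + 20 years → 17 May 2007.
Later of the two: 31 December 2011.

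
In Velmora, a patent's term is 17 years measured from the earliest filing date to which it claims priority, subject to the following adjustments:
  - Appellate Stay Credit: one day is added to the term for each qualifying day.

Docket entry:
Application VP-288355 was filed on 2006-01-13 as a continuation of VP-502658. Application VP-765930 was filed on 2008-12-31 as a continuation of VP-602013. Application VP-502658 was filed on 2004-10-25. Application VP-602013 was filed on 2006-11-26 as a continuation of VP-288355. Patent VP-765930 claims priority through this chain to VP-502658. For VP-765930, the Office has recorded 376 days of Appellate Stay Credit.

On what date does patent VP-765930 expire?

November 5, 2022

Earliest priority filing: 25 October 2004.
Base term: 25 October 2004 + 17 years → 25 October 2021.
Appellate Stay Credit: +376 days → 5 November 2022.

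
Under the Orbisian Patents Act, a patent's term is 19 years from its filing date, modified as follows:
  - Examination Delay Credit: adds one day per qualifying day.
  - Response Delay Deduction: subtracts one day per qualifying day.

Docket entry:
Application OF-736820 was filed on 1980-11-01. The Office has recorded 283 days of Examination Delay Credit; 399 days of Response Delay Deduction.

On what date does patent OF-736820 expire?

Base term: filing date + 19 years → 1 November 1999.
Examination Delay Credit: +283 days → 10 August 2000.
Response Delay Deduction: −399 days → 8 July 1999.

1999-07-08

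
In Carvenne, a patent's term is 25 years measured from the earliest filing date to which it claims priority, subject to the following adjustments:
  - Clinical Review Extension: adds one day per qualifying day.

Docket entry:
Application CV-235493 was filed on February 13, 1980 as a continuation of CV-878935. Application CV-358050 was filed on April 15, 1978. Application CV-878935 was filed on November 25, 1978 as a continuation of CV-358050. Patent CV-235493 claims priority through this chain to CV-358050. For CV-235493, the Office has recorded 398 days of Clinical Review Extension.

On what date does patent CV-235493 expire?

Earliest priority filing: 15 April 1978.
Base term: 15 April 1978 + 25 years → 15 April 2003.
Clinical Review Extension: +398 days → 17 May 2004.

2004-05-17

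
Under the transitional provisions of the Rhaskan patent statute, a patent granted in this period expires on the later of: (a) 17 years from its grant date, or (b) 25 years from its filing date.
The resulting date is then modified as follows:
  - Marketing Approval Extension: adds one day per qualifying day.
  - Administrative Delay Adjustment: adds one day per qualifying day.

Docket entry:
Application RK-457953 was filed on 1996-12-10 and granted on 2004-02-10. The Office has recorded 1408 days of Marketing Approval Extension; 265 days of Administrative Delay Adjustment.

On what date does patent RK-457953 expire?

2026-07-10

(a) grant + 17 years → 10 February 2021.
(b) filing + 25 years → 10 December 2021.
Later of the two: 10 December 2021.
Marketing Approval Extension: +1408 days → 18 October 2025.
Administrative Delay Adjustment: +265 days → 10 July 2026.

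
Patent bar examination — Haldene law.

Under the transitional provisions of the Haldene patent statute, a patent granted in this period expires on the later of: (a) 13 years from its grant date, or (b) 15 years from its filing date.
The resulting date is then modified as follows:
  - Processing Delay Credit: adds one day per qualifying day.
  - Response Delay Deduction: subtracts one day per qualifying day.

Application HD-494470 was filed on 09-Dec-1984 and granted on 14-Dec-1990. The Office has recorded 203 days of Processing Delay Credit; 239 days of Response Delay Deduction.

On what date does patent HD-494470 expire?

(a) grant + 13 years → 14 December 2003.
(b) filing + 15 years → 9 December 1999.
Later of the two: 14 December 2003.
Processing Delay Credit: +203 days → 4 July 2004.
Response Delay Deduction: −239 days → 8 November 2003.

2003-11-08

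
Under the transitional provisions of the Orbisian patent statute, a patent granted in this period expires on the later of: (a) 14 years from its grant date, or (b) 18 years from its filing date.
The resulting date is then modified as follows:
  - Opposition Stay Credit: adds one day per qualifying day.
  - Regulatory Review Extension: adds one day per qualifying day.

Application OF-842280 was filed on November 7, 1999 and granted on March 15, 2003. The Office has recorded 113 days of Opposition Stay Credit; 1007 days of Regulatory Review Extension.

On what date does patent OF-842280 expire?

(a) grant + 14 years → 15 March 2017.
(b) filing + 18 years → 7 November 2017.
Later of the two: 7 November 2017.
Opposition Stay Credit: +113 days → 28 February 2018.
Regulatory Review Extension: +1007 days → 1 December 2020.

2020-12-01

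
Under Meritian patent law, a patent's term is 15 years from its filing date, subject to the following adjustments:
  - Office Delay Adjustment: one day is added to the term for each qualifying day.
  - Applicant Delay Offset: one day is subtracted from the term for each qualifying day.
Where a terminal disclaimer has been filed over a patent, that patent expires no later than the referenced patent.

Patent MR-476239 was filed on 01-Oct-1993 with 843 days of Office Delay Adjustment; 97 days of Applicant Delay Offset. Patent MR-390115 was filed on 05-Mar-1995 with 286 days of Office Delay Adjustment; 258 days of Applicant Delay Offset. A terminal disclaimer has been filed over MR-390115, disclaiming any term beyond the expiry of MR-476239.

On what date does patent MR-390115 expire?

2010-04-02

Natural term of MR-390115:
  Base: filing + 15 years → 5 March 2010.
  Office Delay Adjustment: +286 days → 16 December 2010.
  Applicant Delay Offset: −258 days → 2 April 2010.
Expiry of referenced patent MR-476239:
  Base: filing + 15 years → 1 October 2008.
  Office Delay Adjustment: +843 days → 22 January 2011.
  Applicant Delay Offset: −97 days → 17 October 2010.
Terminal disclaimer: MR-390115 expires on the earlier of 2 April 2010 and 17 October 2010.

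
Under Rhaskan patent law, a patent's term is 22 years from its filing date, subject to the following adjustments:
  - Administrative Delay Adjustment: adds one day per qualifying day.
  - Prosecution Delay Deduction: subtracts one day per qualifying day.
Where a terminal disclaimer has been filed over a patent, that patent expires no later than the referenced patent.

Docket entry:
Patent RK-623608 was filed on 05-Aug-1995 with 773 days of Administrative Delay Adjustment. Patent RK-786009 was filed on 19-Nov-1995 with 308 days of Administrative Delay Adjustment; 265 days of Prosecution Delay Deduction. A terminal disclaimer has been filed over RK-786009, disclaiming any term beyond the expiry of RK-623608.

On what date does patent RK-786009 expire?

January 1, 2018

Natural term of RK-786009:
  Base: filing + 22 years → 19 November 2017.
  Administrative Delay Adjustment: +308 days → 23 September 2018.
  Prosecution Delay Deduction: −265 days → 1 January 2018.
Expiry of referenced patent RK-623608:
  Base: filing + 22 years → 5 August 2017.
  Administrative Delay Adjustment: +773 days → 17 September 2019.
Terminal disclaimer: RK-786009 expires on the earlier of 1 January 2018 and 17 September 2019.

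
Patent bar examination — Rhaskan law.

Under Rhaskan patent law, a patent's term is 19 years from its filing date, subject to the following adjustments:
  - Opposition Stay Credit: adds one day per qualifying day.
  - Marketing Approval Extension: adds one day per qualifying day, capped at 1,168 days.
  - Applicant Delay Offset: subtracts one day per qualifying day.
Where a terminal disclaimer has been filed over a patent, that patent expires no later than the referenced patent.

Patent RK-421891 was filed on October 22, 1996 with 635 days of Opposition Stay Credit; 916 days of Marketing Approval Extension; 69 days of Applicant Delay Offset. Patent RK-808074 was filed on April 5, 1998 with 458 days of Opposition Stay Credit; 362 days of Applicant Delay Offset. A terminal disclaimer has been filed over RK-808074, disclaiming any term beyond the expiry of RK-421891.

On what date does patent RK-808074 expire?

Natural term of RK-808074:
  Base: filing + 19 years → 5 April 2017.
  Opposition Stay Credit: +458 days → 7 July 2018.
  Applicant Delay Offset: −362 days → 10 July 2017.
Expiry of referenced patent RK-421891:
  Base: filing + 19 years → 22 October 2015.
  Opposition Stay Credit: +635 days → 18 July 2017.
  Marketing Approval Extension: 916 days (within the 1168-day cap) → +916 days → 20 January 2020.
  Applicant Delay Offset: −69 days → 12 November 2019.
Terminal disclaimer: RK-808074 expires on the earlier of 10 July 2017 and 12 November 2019.

2017-07-10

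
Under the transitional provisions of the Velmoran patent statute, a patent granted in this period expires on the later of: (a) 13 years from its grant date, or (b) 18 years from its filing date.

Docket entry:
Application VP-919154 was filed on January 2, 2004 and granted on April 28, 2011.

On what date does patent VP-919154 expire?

2024-04-28

(a) grant + 13 years → 28 April 2024.
(b) filing + 18 years → 2 January 2022.
Later of the two: 28 April 2024.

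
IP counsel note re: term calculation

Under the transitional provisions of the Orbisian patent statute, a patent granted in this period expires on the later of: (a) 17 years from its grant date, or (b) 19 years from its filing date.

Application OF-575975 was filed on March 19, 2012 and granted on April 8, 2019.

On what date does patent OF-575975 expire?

(a) grant + 17 years → 8 April 2036.
(b) filing + 19 years → 19 March 2031.
Later of the two: 8 April 2036.

April 8, 2036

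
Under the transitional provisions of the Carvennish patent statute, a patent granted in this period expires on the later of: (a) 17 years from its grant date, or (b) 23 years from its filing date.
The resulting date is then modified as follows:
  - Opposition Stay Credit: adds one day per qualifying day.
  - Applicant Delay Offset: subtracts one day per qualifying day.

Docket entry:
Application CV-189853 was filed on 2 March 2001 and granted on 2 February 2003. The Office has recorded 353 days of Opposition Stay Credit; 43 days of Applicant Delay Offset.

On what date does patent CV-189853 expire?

2025-01-06

(a) grant + 17 years → 2 February 2020.
(b) filing + 23 years → 2 March 2024.
Later of the two: 2 March 2024.
Opposition Stay Credit: +353 days → 18 February 2025.
Applicant Delay Offset: −43 days → 6 January 2025.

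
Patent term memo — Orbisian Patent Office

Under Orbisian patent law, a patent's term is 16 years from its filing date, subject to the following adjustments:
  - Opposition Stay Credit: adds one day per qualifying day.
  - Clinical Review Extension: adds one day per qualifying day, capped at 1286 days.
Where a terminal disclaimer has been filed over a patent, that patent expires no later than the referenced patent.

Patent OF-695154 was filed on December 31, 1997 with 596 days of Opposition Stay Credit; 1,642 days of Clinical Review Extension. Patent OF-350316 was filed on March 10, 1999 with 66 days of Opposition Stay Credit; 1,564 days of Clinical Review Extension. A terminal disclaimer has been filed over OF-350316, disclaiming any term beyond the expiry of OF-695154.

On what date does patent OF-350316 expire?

November 21, 2018

Natural term of OF-350316:
  Base: filing + 16 years → 10 March 2015.
  Opposition Stay Credit: +66 days → 15 May 2015.
  Clinical Review Extension: 1564 days claimed exceeds the 1286-day cap, so +1286 days → 21 November 2018.
Expiry of referenced patent OF-695154:
  Base: filing + 16 years → 31 December 2013.
  Opposition Stay Credit: +596 days → 19 August 2015.
  Clinical Review Extension: 1642 days claimed exceeds the 1286-day cap, so +1286 days → 25 February 2019.
Terminal disclaimer: OF-350316 expires on the earlier of 21 November 2018 and 25 February 2019.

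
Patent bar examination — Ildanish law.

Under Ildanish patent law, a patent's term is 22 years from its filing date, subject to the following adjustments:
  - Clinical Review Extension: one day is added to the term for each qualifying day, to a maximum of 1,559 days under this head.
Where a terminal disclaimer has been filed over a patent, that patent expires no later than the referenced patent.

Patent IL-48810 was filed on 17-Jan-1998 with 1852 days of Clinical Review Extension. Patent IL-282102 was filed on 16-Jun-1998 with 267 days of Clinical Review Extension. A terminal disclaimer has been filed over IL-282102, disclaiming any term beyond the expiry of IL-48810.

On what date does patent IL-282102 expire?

Natural term of IL-282102:
  Base: filing + 22 years → 16 June 2020.
  Clinical Review Extension: 267 days (within the 1559-day cap) → +267 days → 10 March 2021.
Expiry of referenced patent IL-48810:
  Base: filing + 22 years → 17 January 2020.
  Clinical Review Extension: 1852 days claimed exceeds the 1559-day cap, so +1559 days → 24 April 2024.
Terminal disclaimer: IL-282102 expires on the earlier of 10 March 2021 and 24 April 2024.

March 10, 2021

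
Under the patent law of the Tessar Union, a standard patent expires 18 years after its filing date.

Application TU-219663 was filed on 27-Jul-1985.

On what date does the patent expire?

Filing date + 18 years → 27 July 2003.

2003-07-27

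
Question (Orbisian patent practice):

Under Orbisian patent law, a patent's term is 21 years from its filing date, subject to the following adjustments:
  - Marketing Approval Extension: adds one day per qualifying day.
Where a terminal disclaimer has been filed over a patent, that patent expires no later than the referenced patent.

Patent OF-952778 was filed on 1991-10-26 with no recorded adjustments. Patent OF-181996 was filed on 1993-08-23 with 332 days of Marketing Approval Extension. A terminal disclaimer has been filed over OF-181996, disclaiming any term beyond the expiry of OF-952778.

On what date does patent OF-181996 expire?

October 26, 2012

Natural term of OF-181996:
  Base: filing + 21 years → 23 August 2014.
  Marketing Approval Extension: +332 days → 21 July 2015.
Expiry of referenced patent OF-952778:
  Base: filing + 21 years → 26 October 2012.
Terminal disclaimer: OF-181996 expires on the earlier of 21 July 2015 and 26 October 2012.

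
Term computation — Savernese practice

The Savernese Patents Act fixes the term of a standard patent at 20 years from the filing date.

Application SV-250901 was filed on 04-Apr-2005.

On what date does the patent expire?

April 4, 2025

Filing date + 20 years → 4 April 2025.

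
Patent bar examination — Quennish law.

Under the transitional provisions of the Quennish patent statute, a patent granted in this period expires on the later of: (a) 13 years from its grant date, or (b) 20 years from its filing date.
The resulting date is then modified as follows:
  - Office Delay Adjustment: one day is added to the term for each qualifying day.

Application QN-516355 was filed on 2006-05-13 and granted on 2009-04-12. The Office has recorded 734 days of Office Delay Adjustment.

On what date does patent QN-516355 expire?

2028-05-16

(a) grant + 13 years → 12 April 2022.
(b) filing + 20 years → 13 May 2026.
Later of the two: 13 May 2026.
Office Delay Adjustment: +734 days → 16 May 2028.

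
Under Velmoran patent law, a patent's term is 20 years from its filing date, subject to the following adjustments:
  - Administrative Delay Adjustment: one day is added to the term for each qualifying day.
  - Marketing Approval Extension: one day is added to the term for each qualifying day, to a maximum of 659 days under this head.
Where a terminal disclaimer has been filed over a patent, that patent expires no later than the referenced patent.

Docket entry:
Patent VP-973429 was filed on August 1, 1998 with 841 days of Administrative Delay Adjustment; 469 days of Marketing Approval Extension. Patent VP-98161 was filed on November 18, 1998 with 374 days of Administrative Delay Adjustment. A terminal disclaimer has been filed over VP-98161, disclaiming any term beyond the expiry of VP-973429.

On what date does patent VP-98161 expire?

Natural term of VP-98161:
  Base: filing + 20 years → 18 November 2018.
  Administrative Delay Adjustment: +374 days → 27 November 2019.
Expiry of referenced patent VP-973429:
  Base: filing + 20 years → 1 August 2018.
  Administrative Delay Adjustment: +841 days → 19 November 2020.
  Marketing Approval Extension: 469 days (within the 659-day cap) → +469 days → 3 March 2022.
Terminal disclaimer: VP-98161 expires on the earlier of 27 November 2019 and 3 March 2022.

November 27, 2019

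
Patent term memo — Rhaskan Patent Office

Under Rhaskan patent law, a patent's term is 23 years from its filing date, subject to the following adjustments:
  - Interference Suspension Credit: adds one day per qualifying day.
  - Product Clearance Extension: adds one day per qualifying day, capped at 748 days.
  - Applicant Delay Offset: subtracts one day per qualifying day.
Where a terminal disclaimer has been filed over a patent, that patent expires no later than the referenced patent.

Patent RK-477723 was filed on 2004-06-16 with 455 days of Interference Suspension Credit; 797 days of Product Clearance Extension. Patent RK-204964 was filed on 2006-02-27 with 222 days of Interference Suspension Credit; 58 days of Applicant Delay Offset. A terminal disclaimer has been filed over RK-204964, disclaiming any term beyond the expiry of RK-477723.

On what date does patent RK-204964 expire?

August 10, 2029

Natural term of RK-204964:
  Base: filing + 23 years → 27 February 2029.
  Interference Suspension Credit: +222 days → 7 October 2029.
  Applicant Delay Offset: −58 days → 10 August 2029.
Expiry of referenced patent RK-477723:
  Base: filing + 23 years → 16 June 2027.
  Interference Suspension Credit: +455 days → 13 September 2028.
  Product Clearance Extension: 797 days claimed exceeds the 748-day cap, so +748 days → 1 October 2030.
Terminal disclaimer: RK-204964 expires on the earlier of 10 August 2029 and 1 October 2030.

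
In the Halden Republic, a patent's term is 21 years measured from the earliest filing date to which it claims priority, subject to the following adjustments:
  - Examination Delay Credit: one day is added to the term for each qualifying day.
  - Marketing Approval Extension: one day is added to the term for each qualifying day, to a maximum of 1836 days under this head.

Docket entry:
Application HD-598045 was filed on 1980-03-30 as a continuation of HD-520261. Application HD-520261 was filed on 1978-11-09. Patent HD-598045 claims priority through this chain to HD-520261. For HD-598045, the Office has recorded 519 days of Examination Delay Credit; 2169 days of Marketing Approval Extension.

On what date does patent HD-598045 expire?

2006-04-21

Earliest priority filing: 9 November 1978.
Base term: 9 November 1978 + 21 years → 9 November 1999.
Examination Delay Credit: +519 days → 11 April 2001.
Marketing Approval Extension: 2169 days claimed exceeds the 1836-day cap, so +1836 days → 21 April 2006.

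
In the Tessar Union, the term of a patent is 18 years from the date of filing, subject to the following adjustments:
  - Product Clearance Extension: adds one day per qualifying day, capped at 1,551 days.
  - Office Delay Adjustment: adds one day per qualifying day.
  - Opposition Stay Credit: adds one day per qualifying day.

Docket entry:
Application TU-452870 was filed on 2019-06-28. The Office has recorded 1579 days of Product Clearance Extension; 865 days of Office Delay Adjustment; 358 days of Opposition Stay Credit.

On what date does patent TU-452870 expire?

Base term: filing date + 18 years → 28 June 2037.
Product Clearance Extension: 1579 days claimed exceeds the 1551-day cap, so +1551 days → 26 September 2041.
Office Delay Adjustment: +865 days → 8 February 2044.
Opposition Stay Credit: +358 days → 31 January 2045.

2045-01-31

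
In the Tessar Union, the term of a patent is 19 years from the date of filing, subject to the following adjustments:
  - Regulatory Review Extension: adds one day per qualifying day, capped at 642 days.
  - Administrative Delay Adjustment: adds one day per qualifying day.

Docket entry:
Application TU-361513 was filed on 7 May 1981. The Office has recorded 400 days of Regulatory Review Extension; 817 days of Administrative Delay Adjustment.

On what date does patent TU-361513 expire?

September 6, 2003

Base term: filing date + 19 years → 7 May 2000.
Regulatory Review Extension: 400 days (within the 642-day cap) → +400 days → 11 June 2001.
Administrative Delay Adjustment: +817 days → 6 September 2003.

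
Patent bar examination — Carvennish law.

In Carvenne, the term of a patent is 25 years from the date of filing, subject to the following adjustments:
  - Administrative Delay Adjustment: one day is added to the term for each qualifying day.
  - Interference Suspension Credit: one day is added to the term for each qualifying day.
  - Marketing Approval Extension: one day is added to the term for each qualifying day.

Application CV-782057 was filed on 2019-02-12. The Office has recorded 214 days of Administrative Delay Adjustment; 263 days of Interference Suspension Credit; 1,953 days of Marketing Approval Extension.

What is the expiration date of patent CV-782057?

Base term: filing date + 25 years → 12 February 2044.
Administrative Delay Adjustment: +214 days → 13 September 2044.
Interference Suspension Credit: +263 days → 3 June 2045.
Marketing Approval Extension: +1953 days → 8 October 2050.

2050-10-08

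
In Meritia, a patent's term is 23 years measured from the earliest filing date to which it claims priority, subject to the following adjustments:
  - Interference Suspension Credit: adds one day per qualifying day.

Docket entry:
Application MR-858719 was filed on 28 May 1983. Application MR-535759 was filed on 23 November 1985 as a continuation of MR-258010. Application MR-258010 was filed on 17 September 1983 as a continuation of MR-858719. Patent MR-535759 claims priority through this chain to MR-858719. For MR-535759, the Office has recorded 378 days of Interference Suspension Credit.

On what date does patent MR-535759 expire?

Earliest priority filing: 28 May 1983.
Base term: 28 May 1983 + 23 years → 28 May 2006.
Interference Suspension Credit: +378 days → 10 June 2007.

2007-06-10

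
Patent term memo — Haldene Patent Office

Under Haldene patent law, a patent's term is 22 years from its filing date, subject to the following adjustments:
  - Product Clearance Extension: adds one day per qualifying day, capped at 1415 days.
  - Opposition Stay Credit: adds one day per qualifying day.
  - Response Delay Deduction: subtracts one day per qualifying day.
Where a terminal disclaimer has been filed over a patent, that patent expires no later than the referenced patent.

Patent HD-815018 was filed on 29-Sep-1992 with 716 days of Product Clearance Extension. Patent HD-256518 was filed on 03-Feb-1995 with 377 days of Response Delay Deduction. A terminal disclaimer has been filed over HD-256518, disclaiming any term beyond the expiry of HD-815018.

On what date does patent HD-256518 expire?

January 23, 2016

Natural term of HD-256518:
  Base: filing + 22 years → 3 February 2017.
  Response Delay Deduction: −377 days → 23 January 2016.
Expiry of referenced patent HD-815018:
  Base: filing + 22 years → 29 September 2014.
  Product Clearance Extension: 716 days (within the 1415-day cap) → +716 days → 14 September 2016.
Terminal disclaimer: HD-256518 expires on the earlier of 23 January 2016 and 14 September 2016.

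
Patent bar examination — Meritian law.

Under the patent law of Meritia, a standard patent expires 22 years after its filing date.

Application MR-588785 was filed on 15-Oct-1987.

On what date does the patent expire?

Filing date + 22 years → 15 October 2009.

2009-10-15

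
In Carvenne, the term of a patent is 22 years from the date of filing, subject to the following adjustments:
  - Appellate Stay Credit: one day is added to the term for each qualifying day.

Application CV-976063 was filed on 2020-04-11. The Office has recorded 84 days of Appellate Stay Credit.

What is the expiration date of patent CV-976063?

Base term: filing date + 22 years → 11 April 2042.
Appellate Stay Credit: +84 days → 4 July 2042.

July 4, 2042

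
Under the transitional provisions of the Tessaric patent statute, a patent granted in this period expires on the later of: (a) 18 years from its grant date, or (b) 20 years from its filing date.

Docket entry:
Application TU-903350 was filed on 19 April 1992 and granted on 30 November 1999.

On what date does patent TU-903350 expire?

November 30, 2017

(a) grant + 18 years → 30 November 2017.
(b) filing + 20 years → 19 April 2012.
Later of the two: 30 November 2017.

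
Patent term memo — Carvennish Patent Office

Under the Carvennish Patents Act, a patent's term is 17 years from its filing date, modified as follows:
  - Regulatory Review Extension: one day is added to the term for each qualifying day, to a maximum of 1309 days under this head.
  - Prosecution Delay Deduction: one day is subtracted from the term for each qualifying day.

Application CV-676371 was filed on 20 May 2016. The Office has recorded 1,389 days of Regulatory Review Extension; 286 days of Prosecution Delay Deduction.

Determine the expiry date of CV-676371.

Base term: filing date + 17 years → 20 May 2033.
Regulatory Review Extension: 1389 days claimed exceeds the 1309-day cap, so +1309 days → 19 December 2036.
Prosecution Delay Deduction: −286 days → 8 March 2036.

March 8, 2036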